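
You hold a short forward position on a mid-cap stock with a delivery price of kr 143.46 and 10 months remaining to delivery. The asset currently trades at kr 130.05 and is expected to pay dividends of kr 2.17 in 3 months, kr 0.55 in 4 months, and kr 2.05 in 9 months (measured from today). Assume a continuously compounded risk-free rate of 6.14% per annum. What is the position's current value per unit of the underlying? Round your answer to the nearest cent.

kr 10.89

PV(remaining dividends) I = 2.17·e^(−0.0614·3/12) + 0.55·e^(−0.0614·4/12) + 2.05·e^(−0.0614·9/12) = 4.6335
Current forward F = (S − I)·e^(rT) = (130.05 − 4.6335)·e^(0.0614·10/12) = 125.4165 × 1.052498 = 132.0006
Value (long) = (F − K)·e^(−rT) = (132.0006 − 143.46) × 0.950120 = -10.8878
Short position value = −(long value) = kr 10.89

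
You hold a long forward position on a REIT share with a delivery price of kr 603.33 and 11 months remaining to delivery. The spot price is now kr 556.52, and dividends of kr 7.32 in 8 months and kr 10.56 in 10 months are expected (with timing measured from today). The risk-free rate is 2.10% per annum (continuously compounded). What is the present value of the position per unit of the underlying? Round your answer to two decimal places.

PV(remaining dividends) I = 7.32·e^(−0.0210·8/12) + 10.56·e^(−0.0210·10/12) = 17.5950
Current forward F = (S − I)·e^(rT) = (556.52 − 17.5950)·e^(0.0210·11/12) = 538.9250 × 1.019436 = 549.3995
Value (long) = (F − K)·e^(−rT) = (549.3995 − 603.33) × 0.980934 = -52.9023
Value = -kr 52.90

-kr 52.90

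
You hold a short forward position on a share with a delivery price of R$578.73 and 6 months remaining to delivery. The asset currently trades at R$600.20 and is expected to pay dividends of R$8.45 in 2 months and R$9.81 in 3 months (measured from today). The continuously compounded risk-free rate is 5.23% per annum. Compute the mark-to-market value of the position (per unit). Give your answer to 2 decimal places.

-R$18.35

PV(remaining dividends) I = 8.45·e^(−0.0523·2/12) + 9.81·e^(−0.0523·3/12) = 18.0592
Current forward F = (S − I)·e^(rT) = (600.20 − 18.0592)·e^(0.0523·6/12) = 582.1408 × 1.026495 = 597.5646
Value (long) = (F − K)·e^(−rT) = (597.5646 − 578.73) × 0.974189 = 18.3485
Short position value = −(long value) = -R$18.35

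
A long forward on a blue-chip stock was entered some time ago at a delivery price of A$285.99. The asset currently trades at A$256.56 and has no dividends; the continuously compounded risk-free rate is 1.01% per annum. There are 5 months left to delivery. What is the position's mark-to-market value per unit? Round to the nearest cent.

-A$28.23

Current fair forward for the remaining 5 months: F = S·e^(r·T), r = 0.0101
F = 256.56 · e^(0.0101 × 5/12) = 256.56 × 1.004217 = 257.6419
Value of long forward = (F − K)·e^(−rT) = (257.6419 − 285.99) · e^(−0.0101·5/12)
= -28.3481 × 0.995801 = -28.23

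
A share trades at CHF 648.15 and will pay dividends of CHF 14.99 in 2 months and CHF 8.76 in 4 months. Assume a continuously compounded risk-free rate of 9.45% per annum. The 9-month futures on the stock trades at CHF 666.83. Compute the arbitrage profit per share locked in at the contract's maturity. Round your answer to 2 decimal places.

PV(dividends) I = 14.99·e^(−0.0945·2/12) + 8.76·e^(−0.0945·4/12) = 23.2441
Fair futures F* = (S − I)·e^(rT) = (648.15 − 23.2441)·e^0.070875 = 624.9059 × 1.073447 = 670.8034
Market CHF 666.83 < fair 670.8034: forward underpriced → reverse cash-and-carry (short the stock, invest proceeds at r, pay the dividends, go long the forward).
Profit at T = |F_mkt − F*| = |666.83 − 670.8034| = CHF 3.97 per share

CHF 3.97 per share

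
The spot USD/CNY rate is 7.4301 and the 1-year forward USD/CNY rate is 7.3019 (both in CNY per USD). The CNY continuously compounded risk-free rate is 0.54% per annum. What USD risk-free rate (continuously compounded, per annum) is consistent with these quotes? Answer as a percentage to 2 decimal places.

2.28%

F = S·e^((r_CNY − r_USD)T) ⇒ r_USD = r_CNY − ln(F/S)/T
ln(7.3019/7.4301) = -0.017405; /(1) = -0.017405
r_USD = 0.0054 + 0.017405 = 0.022805
r_USD = 2.28%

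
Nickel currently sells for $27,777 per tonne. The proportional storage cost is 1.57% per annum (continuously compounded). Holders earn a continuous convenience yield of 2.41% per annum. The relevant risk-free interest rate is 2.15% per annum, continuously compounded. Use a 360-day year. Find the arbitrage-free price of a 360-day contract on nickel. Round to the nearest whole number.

Net carry = r + u − y = 0.0215 + 0.0157 − 0.0241 = 0.0131
F = S·e^((r+u−y)T) = 27777 · e^(0.0131 × 360/360) = 27777 · e^0.013100
= 27777 × 1.013186 = $28,143 per tonne

$28,143 per tonne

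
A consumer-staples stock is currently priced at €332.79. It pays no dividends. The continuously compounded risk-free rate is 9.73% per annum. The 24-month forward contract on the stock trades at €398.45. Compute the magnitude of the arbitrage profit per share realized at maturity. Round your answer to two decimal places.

€5.83 per share

Fair forward: F* = S·e^(carry·T), with carry = r = 0.0973
F* = 332.79 · e^(0.0973 × 24/12) = 332.79 · e^0.194600 = 332.79 × 1.214825 = €404.2816
Market €398.45 < fair €404.2816: forward underpriced → reverse cash-and-carry (short spot, go long the forward).
At maturity, profit = |F_mkt − F*| = |398.45 − 404.2816| = €5.83 per share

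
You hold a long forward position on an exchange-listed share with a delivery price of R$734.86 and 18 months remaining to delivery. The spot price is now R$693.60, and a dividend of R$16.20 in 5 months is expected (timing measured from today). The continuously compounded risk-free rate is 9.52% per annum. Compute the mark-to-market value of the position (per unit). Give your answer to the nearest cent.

PV(remaining dividends) I = 16.20·e^(−0.0952·5/12) = 15.5700
Current forward F = (S − I)·e^(rT) = (693.60 − 15.5700)·e^(0.0952·18/12) = 678.0300 × 1.153499 = 782.1069
Value (long) = (F − K)·e^(−rT) = (782.1069 − 734.86) × 0.866927 = 40.9596
Value = R$40.96

R$40.96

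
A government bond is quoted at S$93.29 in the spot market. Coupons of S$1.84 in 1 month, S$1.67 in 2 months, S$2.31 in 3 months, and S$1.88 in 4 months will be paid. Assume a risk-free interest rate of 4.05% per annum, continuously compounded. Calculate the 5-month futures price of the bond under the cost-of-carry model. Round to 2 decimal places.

PV(coupons) I = 1.84·e^(−0.0405·1/12) + 1.67·e^(−0.0405·2/12) + 2.31·e^(−0.0405·3/12) + 1.88·e^(−0.0405·4/12)
I = 1.8338 + 1.6588 + 2.2867 + 1.8548 = 7.6341
F = (S − I)·e^(rT) = (93.29 − 7.6341) · e^(0.0405·5/12)
= 85.6559 · e^0.016875 = 85.6559 × 1.017018 = S$87.11

S$87.11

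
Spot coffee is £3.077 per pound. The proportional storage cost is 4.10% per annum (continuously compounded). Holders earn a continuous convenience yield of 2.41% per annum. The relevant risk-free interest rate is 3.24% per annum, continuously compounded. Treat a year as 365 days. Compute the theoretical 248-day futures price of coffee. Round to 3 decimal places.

Net carry = r + u − y = 0.0324 + 0.0410 − 0.0241 = 0.0493
F = S·e^((r+u−y)T) = 3.077 · e^(0.0493 × 248/365) = 3.077 · e^0.033497
= 3.077 × 1.034064 = £3.182 per pound

£3.182 per pound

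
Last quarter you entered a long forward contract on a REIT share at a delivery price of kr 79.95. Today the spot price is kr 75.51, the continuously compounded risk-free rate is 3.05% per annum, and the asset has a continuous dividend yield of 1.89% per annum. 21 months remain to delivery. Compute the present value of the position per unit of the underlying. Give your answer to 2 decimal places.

Current fair forward for the remaining 21 months: F = S·e^((r − q)·T), (r − q) = 0.0305 − 0.0189 = 0.0116
F = 75.51 · e^(0.0116 × 21/12) = 75.51 × 1.020507 = 77.0585
Value of long forward = (F − K)·e^(−rT) = (77.0585 − 79.95) · e^(−0.0305·21/12)
= -2.8915 × 0.948024 = -2.74

-kr 2.74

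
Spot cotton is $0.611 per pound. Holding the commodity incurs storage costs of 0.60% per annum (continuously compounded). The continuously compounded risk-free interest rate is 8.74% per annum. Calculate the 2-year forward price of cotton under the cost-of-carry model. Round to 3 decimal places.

Net carry = r + u − y = 0.0874 + 0.0060 − 0.0000 = 0.0934
F = S·e^((r+u−y)T) = 0.611 · e^(0.0934 × 2) = 0.611 · e^0.186800
= 0.611 × 1.205386 = $0.736 per pound

$0.736 per pound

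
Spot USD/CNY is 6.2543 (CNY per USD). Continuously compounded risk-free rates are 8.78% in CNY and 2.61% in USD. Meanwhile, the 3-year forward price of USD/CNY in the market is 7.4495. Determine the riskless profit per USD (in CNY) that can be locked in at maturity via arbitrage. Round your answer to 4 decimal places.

Fair forward: F* = S·e^(carry·T), with carry = (r_CNY − r_USD) = 0.0878 − 0.0261 = 0.0617
F* = 6.2543 · e^(0.0617 × 3) = 6.2543 · e^0.185100 = 6.2543 × 1.203339 = 7.5260
Market 7.4495 < fair 7.5260: forward underpriced → reverse cash-and-carry (short spot, go long the forward).
At maturity, profit = |F_mkt − F*| = |7.4495 − 7.5260| = 0.0765 per USD (in CNY)

0.0765 per USD (in CNY)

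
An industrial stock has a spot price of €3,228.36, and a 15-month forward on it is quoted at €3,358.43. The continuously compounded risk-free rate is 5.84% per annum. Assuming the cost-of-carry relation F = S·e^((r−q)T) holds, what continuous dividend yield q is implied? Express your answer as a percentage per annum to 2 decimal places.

From F = S·e^((r−q)T): (r − q) = ln(F/S)/T
ln(3358.43/3228.36) = ln(1.040290) = 0.039500
(r − q) = 0.039500 / (15/12) = 0.031600
q = r − ln(F/S)/T = 0.0584 − 0.031600 = 0.026800
q = 2.68%

2.68%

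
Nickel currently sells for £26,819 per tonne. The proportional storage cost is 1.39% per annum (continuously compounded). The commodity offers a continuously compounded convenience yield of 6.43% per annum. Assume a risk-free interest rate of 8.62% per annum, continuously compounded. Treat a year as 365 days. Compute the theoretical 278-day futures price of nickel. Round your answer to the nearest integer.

£27,560 per tonne

Net carry = r + u − y = 0.0862 + 0.0139 − 0.0643 = 0.0358
F = S·e^((r+u−y)T) = 26819 · e^(0.0358 × 278/365) = 26819 · e^0.027267
= 26819 × 1.027642 = £27,560 per tonne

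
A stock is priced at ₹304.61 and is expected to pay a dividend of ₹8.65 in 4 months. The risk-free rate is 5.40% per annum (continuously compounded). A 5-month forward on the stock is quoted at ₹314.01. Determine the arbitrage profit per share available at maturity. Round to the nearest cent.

PV(dividends) I = 8.65·e^(−0.0540·4/12) = 8.4957
Fair forward F* = (S − I)·e^(rT) = (304.61 − 8.4957)·e^0.022500 = 296.1143 × 1.022755 = 302.8524
Market ₹314.01 > fair 302.8524: forward overpriced → cash-and-carry (borrow at r, buy the stock and collect the dividends, short the forward).
Profit at T = |F_mkt − F*| = |314.01 − 302.8524| = ₹11.16 per share

₹11.16 per share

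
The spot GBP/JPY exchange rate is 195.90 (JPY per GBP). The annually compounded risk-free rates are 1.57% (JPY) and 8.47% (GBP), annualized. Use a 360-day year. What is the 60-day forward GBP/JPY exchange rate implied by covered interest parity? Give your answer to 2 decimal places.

193.77

By covered interest parity, F = S · (1+r_JPY)^T / (1+r_GBP)^T
= 195.90 × 1.002600 / 1.013643 = 195.90 × 0.989106
F = 193.77 JPY per GBP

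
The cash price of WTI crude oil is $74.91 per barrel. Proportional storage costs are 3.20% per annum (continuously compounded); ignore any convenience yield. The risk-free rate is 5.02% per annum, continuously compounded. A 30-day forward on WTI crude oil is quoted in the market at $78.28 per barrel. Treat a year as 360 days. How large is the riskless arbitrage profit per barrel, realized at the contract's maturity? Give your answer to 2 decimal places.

Fair forward: F* = S·e^(carry·T), with carry = (r + u) = 0.0502 + 0.0320 = 0.0822
F* = 74.91 · e^(0.0822 × 30/360) = 74.91 · e^0.006850 = 74.91 × 1.006874 = $75.4249
Market $78.28 > fair $75.4249: forward overpriced → cash-and-carry (buy spot, short the forward).
At maturity, profit = |F_mkt − F*| = |78.28 − 75.4249| = $2.86 per barrel

$2.86 per barrel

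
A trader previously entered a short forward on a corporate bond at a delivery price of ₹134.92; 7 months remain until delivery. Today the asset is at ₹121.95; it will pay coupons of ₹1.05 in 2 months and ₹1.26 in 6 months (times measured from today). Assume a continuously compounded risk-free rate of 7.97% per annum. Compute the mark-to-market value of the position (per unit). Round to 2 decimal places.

PV(remaining coupons) I = 1.05·e^(−0.0797·2/12) + 1.26·e^(−0.0797·6/12) = 2.2469
Current forward F = (S − I)·e^(rT) = (121.95 − 2.2469)·e^(0.0797·7/12) = 119.7031 × 1.047589 = 125.3997
Value (long) = (F − K)·e^(−rT) = (125.3997 − 134.92) × 0.954573 = -9.0878
Short position value = −(long value) = ₹9.09

₹9.09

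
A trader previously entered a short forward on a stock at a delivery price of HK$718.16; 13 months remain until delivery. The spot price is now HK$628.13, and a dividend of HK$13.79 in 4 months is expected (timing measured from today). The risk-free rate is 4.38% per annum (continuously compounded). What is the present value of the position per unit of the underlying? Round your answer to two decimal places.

PV(remaining dividends) I = 13.79·e^(−0.0438·4/12) = 13.5901
Current forward F = (S − I)·e^(rT) = (628.13 − 13.5901)·e^(0.0438·13/12) = 614.5399 × 1.048594 = 644.4029
Value (long) = (F − K)·e^(−rT) = (644.4029 − 718.16) × 0.953658 = -70.3390
Short position value = −(long value) = HK$70.34

HK$70.34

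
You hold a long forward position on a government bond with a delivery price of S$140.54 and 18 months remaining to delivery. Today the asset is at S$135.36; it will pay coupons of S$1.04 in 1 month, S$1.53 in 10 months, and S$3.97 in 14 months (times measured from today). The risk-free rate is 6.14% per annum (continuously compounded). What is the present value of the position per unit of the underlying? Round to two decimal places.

S$1.00

PV(remaining coupons) I = 1.04·e^(−0.0614·1/12) + 1.53·e^(−0.0614·10/12) + 3.97·e^(−0.0614·14/12) = 6.1839
Current forward F = (S − I)·e^(rT) = (135.36 − 6.1839)·e^(0.0614·18/12) = 129.1761 × 1.096474 = 141.6382
Value (long) = (F − K)·e^(−rT) = (141.6382 − 140.54) × 0.912014 = 1.0016
Value = S$1.00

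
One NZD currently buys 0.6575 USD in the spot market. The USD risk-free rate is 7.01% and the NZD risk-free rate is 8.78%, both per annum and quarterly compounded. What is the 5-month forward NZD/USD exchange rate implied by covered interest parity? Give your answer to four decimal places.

By covered interest parity, F = S · (1+r_USD/4)^(4T) / (1+r_NZD/4)^(4T)
= 0.6575 × 1.029379 / 1.036850 = 0.6575 × 0.992795
F = 0.6528 USD per NZD

0.6528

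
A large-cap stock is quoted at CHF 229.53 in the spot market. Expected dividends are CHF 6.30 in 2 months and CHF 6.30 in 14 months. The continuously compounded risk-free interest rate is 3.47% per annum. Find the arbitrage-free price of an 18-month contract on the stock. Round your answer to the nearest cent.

PV(dividends) I = 6.30·e^(−0.0347·2/12) + 6.30·e^(−0.0347·14/12)
I = 6.2637 + 6.0500 = 12.3137
F = (S − I)·e^(rT) = (229.53 − 12.3137) · e^(0.0347·18/12)
= 217.2163 · e^0.052050 = 217.2163 × 1.053428 = CHF 228.82

CHF 228.82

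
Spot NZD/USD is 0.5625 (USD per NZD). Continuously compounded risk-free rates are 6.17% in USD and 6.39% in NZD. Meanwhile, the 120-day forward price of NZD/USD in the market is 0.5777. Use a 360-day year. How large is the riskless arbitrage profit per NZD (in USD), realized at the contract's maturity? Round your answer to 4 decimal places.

Fair forward: F* = S·e^(carry·T), with carry = (r_USD − r_NZD) = 0.0617 − 0.0639 = -0.0022
F* = 0.5625 · e^(-0.0022 × 120/360) = 0.5625 · e^-0.000733 = 0.5625 × 0.999267 = 0.5621
Market 0.5777 > fair 0.5621: forward overpriced → cash-and-carry (buy spot, short the forward).
At maturity, profit = |F_mkt − F*| = |0.5777 − 0.5621| = 0.0156 per NZD (in USD)

0.0156 per NZD (in USD)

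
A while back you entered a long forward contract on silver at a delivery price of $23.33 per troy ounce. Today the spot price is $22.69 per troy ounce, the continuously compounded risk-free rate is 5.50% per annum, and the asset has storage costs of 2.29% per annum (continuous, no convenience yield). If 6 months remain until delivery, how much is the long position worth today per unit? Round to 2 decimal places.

$0.25 per troy ounce

Current fair forward for the remaining 6 months: F = S·e^((r + u)·T), (r + u) = 0.0550 + 0.0229 = 0.0779
F = 22.69 · e^(0.0779 × 6/12) = 22.69 × 1.039718 = 23.5912
Value of long forward = (F − K)·e^(−rT) = (23.5912 − 23.33) · e^(−0.0550·6/12)
= 0.2612 × 0.972875 = 0.25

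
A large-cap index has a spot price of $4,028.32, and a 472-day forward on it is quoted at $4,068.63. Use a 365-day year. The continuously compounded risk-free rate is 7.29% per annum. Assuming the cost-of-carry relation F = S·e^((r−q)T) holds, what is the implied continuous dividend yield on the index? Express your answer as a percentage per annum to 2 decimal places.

From F = S·e^((r−q)T): (r − q) = ln(F/S)/T
ln(4068.63/4028.32) = ln(1.010007) = 0.009957
(r − q) = 0.009957 / (472/365) = 0.007700
q = r − ln(F/S)/T = 0.0729 − 0.007700 = 0.065200
q = 6.52%

6.52%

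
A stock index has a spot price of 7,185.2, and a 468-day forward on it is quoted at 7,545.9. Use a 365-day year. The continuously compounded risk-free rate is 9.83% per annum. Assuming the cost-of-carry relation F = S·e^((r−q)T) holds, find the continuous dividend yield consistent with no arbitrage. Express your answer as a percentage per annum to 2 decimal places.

From F = S·e^((r−q)T): (r − q) = ln(F/S)/T
ln(7545.9/7185.2) = ln(1.050200) = 0.048981
(r − q) = 0.048981 / (468/365) = 0.038201
q = r − ln(F/S)/T = 0.0983 − 0.038201 = 0.060099
q = 6.01%

6.01%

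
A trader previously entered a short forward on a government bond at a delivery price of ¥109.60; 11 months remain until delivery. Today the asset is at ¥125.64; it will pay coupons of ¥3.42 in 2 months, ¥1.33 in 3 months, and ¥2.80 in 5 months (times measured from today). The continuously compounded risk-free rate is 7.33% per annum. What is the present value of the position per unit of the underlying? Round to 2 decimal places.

-¥15.76

PV(remaining coupons) I = 3.42·e^(−0.0733·2/12) + 1.33·e^(−0.0733·3/12) + 2.80·e^(−0.0733·5/12) = 7.4001
Current forward F = (S − I)·e^(rT) = (125.64 − 7.4001)·e^(0.0733·11/12) = 118.2399 × 1.069500 = 126.4576
Value (long) = (F − K)·e^(−rT) = (126.4576 − 109.60) × 0.935016 = 15.7621
Short position value = −(long value) = -¥15.76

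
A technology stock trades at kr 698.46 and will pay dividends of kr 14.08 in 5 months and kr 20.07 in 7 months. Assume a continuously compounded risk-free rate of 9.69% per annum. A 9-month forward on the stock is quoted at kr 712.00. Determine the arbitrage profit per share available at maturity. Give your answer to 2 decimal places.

kr 4.17 per share

PV(dividends) I = 14.08·e^(−0.0969·5/12) + 20.07·e^(−0.0969·7/12) = 32.4899
Fair forward F* = (S − I)·e^(rT) = (698.46 − 32.4899)·e^0.072675 = 665.9701 × 1.075381 = 716.1716
Market kr 712.00 < fair 716.1716: forward underpriced → reverse cash-and-carry (short the stock, invest proceeds at r, pay the dividends, go long the forward).
Profit at T = |F_mkt − F*| = |712.00 − 716.1716| = kr 4.17 per share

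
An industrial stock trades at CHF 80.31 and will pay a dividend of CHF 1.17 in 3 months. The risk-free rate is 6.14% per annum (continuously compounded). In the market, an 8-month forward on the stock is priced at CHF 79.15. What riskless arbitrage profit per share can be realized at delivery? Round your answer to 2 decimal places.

CHF 3.32 per share

PV(dividends) I = 1.17·e^(−0.0614·3/12) = 1.1522
Fair forward F* = (S − I)·e^(rT) = (80.31 − 1.1522)·e^0.040933 = 79.1578 × 1.041782 = 82.4652
Market CHF 79.15 < fair 82.4652: forward underpriced → reverse cash-and-carry (short the stock, invest proceeds at r, pay the dividends, go long the forward).
Profit at T = |F_mkt − F*| = |79.15 − 82.4652| = CHF 3.32 per share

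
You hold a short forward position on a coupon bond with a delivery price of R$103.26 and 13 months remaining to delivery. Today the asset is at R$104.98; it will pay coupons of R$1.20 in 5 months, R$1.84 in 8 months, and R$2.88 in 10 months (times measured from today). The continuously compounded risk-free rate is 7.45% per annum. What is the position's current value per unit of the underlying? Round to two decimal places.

PV(remaining coupons) I = 1.20·e^(−0.0745·5/12) + 1.84·e^(−0.0745·8/12) + 2.88·e^(−0.0745·10/12) = 5.6208
Current forward F = (S − I)·e^(rT) = (104.98 − 5.6208)·e^(0.0745·13/12) = 99.3592 × 1.084055 = 107.7108
Value (long) = (F − K)·e^(−rT) = (107.7108 − 103.26) × 0.922463 = 4.1057
Short position value = −(long value) = -R$4.11

-R$4.11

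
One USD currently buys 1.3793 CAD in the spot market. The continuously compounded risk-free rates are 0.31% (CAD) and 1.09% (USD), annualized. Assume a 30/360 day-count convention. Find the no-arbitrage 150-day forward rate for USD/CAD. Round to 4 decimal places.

F = S·e^((r_CAD − r_USD)T) = 1.3793 · e^((0.0031 − 0.0109) × 150/360)
= 1.3793 · e^-0.003250 = 1.3793 × 0.996755
F = 1.3748 CAD per USD

1.3748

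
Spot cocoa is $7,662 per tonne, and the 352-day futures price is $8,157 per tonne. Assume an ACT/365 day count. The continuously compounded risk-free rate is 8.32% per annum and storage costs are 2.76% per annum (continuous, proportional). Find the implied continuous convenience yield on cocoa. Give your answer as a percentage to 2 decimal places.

4.59%

F = S·e^((r+u−y)T) ⇒ (r+u−y) = ln(F/S)/T
ln(8157/7662) = 0.062603; /T ⇒ 0.064915
y = r + u − ln(F/S)/T = 0.0832 + 0.0276 − 0.064915 = 0.045885
y = 4.59%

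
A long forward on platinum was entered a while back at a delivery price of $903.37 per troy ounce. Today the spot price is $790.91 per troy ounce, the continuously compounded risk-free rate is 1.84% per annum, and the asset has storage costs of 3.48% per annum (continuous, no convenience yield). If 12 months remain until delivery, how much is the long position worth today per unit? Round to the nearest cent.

-$67.98 per troy ounce

Current fair forward for the remaining 12 months: F = S·e^((r + u)·T), (r + u) = 0.0184 + 0.0348 = 0.0532
F = 790.91 · e^(0.0532 × 12/12) = 790.91 × 1.054641 = 834.1261
Value of long forward = (F − K)·e^(−rT) = (834.1261 − 903.37) · e^(−0.0184·12/12)
= -69.2439 × 0.981768 = -67.98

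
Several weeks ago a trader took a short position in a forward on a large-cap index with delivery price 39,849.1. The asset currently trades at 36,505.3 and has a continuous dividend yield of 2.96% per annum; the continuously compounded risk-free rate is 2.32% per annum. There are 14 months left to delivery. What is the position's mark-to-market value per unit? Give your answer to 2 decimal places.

3518.81

Current fair forward for the remaining 14 months: F = S·e^((r − q)·T), (r − q) = 0.0232 − 0.0296 = -0.0064
F = 36505.3 · e^(-0.0064 × 14/12) = 36505.3 × 0.99256114 = 36233.7422
Value of long forward = (F − K)·e^(−rT) = (36233.7422 − 39849.1) · e^(−0.0232·14/12)
= -3615.3578 × 0.97329635 = -3518.81
Short position value = −(long value) = 3518.81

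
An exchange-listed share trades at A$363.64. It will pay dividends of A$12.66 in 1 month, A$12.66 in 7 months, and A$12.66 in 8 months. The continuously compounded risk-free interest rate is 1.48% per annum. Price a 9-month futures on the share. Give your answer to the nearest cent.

A$329.55

PV(dividends) I = 12.66·e^(−0.0148·1/12) + 12.66·e^(−0.0148·7/12) + 12.66·e^(−0.0148·8/12)
I = 12.6444 + 12.5512 + 12.5357 = 37.7313
F = (S − I)·e^(rT) = (363.64 − 37.7313) · e^(0.0148·9/12)
= 325.9087 · e^0.011100 = 325.9087 × 1.011162 = A$329.55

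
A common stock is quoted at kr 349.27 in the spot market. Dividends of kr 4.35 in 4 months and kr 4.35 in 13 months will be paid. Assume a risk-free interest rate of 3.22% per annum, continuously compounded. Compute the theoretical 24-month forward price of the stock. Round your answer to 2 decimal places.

kr 363.43

PV(dividends) I = 4.35·e^(−0.0322·4/12) + 4.35·e^(−0.0322·13/12)
I = 4.3036 + 4.2009 = 8.5045
F = (S − I)·e^(rT) = (349.27 − 8.5045) · e^(0.0322·24/12)
= 340.7655 · e^0.064400 = 340.7655 × 1.066519 = kr 363.43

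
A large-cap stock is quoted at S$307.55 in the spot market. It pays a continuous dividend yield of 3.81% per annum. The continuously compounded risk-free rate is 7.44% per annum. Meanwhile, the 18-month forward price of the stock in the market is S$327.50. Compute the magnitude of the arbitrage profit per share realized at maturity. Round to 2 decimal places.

S$2.74 per share

Fair forward: F* = S·e^(carry·T), with carry = (r − q) = 0.0744 − 0.0381 = 0.0363
F* = 307.55 · e^(0.0363 × 18/12) = 307.55 · e^0.054450 = 307.55 × 1.055960 = S$324.7605
Market S$327.50 > fair S$324.7605: forward overpriced → cash-and-carry (buy spot, short the forward).
At maturity, profit = |F_mkt − F*| = |327.50 − 324.7605| = S$2.74 per share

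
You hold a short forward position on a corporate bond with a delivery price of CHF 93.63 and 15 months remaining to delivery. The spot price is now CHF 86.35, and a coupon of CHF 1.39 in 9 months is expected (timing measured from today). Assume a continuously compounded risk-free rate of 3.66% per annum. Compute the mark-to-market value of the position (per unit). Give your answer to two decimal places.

PV(remaining coupons) I = 1.39·e^(−0.0366·9/12) = 1.3524
Current forward F = (S − I)·e^(rT) = (86.35 − 1.3524)·e^(0.0366·15/12) = 84.9976 × 1.046813 = 88.9766
Value (long) = (F − K)·e^(−rT) = (88.9766 − 93.63) × 0.955281 = -4.4453
Short position value = −(long value) = CHF 4.45

CHF 4.45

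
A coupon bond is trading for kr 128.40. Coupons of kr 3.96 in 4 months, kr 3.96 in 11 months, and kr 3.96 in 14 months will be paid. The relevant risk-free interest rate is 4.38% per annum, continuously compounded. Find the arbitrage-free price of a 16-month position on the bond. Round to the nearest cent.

PV(coupons) I = 3.96·e^(−0.0438·4/12) + 3.96·e^(−0.0438·11/12) + 3.96·e^(−0.0438·14/12)
I = 3.9026 + 3.8042 + 3.7627 = 11.4695
F = (S − I)·e^(rT) = (128.40 − 11.4695) · e^(0.0438·16/12)
= 116.9305 · e^0.058400 = 116.9305 × 1.060139 = kr 123.96

kr 123.96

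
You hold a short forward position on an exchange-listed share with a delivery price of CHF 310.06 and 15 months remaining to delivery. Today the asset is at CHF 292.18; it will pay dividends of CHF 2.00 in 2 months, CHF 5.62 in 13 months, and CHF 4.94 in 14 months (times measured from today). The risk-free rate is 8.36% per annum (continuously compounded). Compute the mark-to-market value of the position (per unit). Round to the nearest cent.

PV(remaining dividends) I = 2.00·e^(−0.0836·2/12) + 5.62·e^(−0.0836·13/12) + 4.94·e^(−0.0836·14/12) = 11.5866
Current forward F = (S − I)·e^(rT) = (292.18 − 11.5866)·e^(0.0836·15/12) = 280.5934 × 1.110155 = 311.5022
Value (long) = (F − K)·e^(−rT) = (311.5022 − 310.06) × 0.900775 = 1.2991
Short position value = −(long value) = -CHF 1.30

-CHF 1.30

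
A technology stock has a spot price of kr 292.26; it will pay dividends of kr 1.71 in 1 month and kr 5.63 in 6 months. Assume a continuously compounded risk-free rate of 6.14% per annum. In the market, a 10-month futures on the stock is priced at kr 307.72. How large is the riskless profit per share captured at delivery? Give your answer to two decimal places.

PV(dividends) I = 1.71·e^(−0.0614·1/12) + 5.63·e^(−0.0614·6/12) = 7.1611
Fair futures F* = (S − I)·e^(rT) = (292.26 − 7.1611)·e^0.051167 = 285.0989 × 1.052499 = 300.0663
Market kr 307.72 > fair 300.0663: forward overpriced → cash-and-carry (borrow at r, buy the stock and collect the dividends, short the forward).
Profit at T = |F_mkt − F*| = |307.72 − 300.0663| = kr 7.65 per share

kr 7.65 per share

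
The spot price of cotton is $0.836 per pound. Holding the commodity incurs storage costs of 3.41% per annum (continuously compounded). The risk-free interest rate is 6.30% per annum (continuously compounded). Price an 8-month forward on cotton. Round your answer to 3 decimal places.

Net carry = r + u − y = 0.0630 + 0.0341 − 0.0000 = 0.0971
F = S·e^((r+u−y)T) = 0.836 · e^(0.0971 × 8/12) = 0.836 · e^0.064733
= 0.836 × 1.066874 = $0.892 per pound

$0.892 per pound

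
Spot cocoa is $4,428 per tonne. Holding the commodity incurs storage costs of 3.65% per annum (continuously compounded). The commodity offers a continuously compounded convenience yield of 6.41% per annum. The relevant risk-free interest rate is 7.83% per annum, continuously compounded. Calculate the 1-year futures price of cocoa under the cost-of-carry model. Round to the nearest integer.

Net carry = r + u − y = 0.0783 + 0.0365 − 0.0641 = 0.0507
F = S·e^((r+u−y)T) = 4428 · e^(0.0507 × 12/12) = 4428 · e^0.050700
= 4428 × 1.052007 = $4,658 per tonne

$4,658 per tonne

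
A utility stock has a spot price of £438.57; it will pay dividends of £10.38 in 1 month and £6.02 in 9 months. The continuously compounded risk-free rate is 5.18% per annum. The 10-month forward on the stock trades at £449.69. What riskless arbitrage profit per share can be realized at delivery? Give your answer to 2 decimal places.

£8.61 per share

PV(dividends) I = 10.38·e^(−0.0518·1/12) + 6.02·e^(−0.0518·9/12) = 16.1259
Fair forward F* = (S − I)·e^(rT) = (438.57 − 16.1259)·e^0.043167 = 422.4441 × 1.044112 = 441.0790
Market £449.69 > fair 441.0790: forward overpriced → cash-and-carry (borrow at r, buy the stock and collect the dividends, short the forward).
Profit at T = |F_mkt − F*| = |449.69 − 441.0790| = £8.61 per share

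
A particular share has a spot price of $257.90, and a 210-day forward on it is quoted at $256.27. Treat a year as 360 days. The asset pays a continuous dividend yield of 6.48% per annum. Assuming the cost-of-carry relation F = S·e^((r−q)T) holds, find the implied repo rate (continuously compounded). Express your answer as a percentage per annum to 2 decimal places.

From F = S·e^((r−q)T): (r − q) = ln(F/S)/T
ln(256.27/257.90) = ln(0.993680) = -0.006340
(r − q) = -0.006340 / (210/360) = -0.010869
r = ln(F/S)/T + q = -0.010869 + 0.0648 = 0.053931
r = 5.39%

5.39%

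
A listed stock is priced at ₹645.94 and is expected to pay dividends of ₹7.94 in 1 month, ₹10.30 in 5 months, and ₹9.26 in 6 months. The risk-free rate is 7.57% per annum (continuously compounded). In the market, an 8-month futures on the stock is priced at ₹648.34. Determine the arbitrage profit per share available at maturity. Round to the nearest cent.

₹2.86 per share

PV(dividends) I = 7.94·e^(−0.0757·1/12) + 10.30·e^(−0.0757·5/12) + 9.26·e^(−0.0757·6/12) = 26.7863
Fair futures F* = (S − I)·e^(rT) = (645.94 − 26.7863)·e^0.050467 = 619.1537 × 1.051762 = 651.2023
Market ₹648.34 < fair 651.2023: forward underpriced → reverse cash-and-carry (short the stock, invest proceeds at r, pay the dividends, go long the forward).
Profit at T = |F_mkt − F*| = |648.34 − 651.2023| = ₹2.86 per share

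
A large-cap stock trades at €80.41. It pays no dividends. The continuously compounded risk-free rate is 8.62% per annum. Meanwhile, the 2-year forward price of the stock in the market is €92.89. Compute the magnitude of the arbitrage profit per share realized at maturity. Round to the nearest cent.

Fair forward: F* = S·e^(carry·T), with carry = r = 0.0862
F* = 80.41 · e^(0.0862 × 2) = 80.41 · e^0.172400 = 80.41 × 1.188153 = €95.5394
Market €92.89 < fair €95.5394: forward underpriced → reverse cash-and-carry (short spot, go long the forward).
At maturity, profit = |F_mkt − F*| = |92.89 − 95.5394| = €2.65 per share

€2.65 per share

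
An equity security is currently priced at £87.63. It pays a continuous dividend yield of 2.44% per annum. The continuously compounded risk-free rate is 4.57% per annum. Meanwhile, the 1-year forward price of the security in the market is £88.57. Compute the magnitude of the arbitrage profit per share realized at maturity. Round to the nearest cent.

Fair forward: F* = S·e^(carry·T), with carry = (r − q) = 0.0457 − 0.0244 = 0.0213
F* = 87.63 · e^(0.0213 × 1) = 87.63 · e^0.021300 = 87.63 × 1.021528 = £89.5165
Market £88.57 < fair £89.5165: forward underpriced → reverse cash-and-carry (short spot, go long the forward).
At maturity, profit = |F_mkt − F*| = |88.57 − 89.5165| = £0.95 per share

£0.95 per share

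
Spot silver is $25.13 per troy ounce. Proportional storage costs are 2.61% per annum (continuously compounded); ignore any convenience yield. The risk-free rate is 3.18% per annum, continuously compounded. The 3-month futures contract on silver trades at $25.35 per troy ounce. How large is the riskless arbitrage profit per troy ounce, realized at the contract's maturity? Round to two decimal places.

Fair futures: F* = S·e^(carry·T), with carry = (r + u) = 0.0318 + 0.0261 = 0.0579
F* = 25.13 · e^(0.0579 × 3/12) = 25.13 · e^0.014475 = 25.13 × 1.014580 = $25.4964
Market $25.35 < fair $25.4964: forward underpriced → reverse cash-and-carry (short spot, go long the forward).
At maturity, profit = |F_mkt − F*| = |25.35 − 25.4964| = $0.15 per troy ounce

$0.15 per troy ounce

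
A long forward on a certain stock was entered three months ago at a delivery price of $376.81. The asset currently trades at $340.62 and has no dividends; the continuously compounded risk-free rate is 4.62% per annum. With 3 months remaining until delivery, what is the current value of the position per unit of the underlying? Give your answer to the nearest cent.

-$31.86

Current fair forward for the remaining 3 months: F = S·e^(r·T), r = 0.0462
F = 340.62 · e^(0.0462 × 3/12) = 340.62 × 1.011617 = 344.5770
Value of long forward = (F − K)·e^(−rT) = (344.5770 − 376.81) · e^(−0.0462·3/12)
= -32.2330 × 0.988516 = -31.86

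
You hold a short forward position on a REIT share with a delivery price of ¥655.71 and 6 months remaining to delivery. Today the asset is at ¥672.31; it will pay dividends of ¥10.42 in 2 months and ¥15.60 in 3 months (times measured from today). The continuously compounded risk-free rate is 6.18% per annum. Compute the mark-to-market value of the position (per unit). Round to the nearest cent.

-¥10.88

PV(remaining dividends) I = 10.42·e^(−0.0618·2/12) + 15.60·e^(−0.0618·3/12) = 25.6741
Current forward F = (S − I)·e^(rT) = (672.31 − 25.6741)·e^(0.0618·6/12) = 646.6359 × 1.031382 = 666.9286
Value (long) = (F − K)·e^(−rT) = (666.9286 − 655.71) × 0.969573 = 10.8773
Short position value = −(long value) = -¥10.88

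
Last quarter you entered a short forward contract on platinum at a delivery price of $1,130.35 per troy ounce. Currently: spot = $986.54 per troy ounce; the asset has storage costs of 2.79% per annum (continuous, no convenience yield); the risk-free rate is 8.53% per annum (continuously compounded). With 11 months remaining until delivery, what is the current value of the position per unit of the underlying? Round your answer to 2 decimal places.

Current fair forward for the remaining 11 months: F = S·e^((r + u)·T), (r + u) = 0.0853 + 0.0279 = 0.1132
F = 986.54 · e^(0.1132 × 11/12) = 986.54 × 1.109342 = 1094.4103
Value of long forward = (F − K)·e^(−rT) = (1094.4103 − 1130.35) · e^(−0.0853·11/12)
= -35.9397 × 0.924787 = -33.24
Short position value = −(long value) = $33.24

$33.24 per troy ounce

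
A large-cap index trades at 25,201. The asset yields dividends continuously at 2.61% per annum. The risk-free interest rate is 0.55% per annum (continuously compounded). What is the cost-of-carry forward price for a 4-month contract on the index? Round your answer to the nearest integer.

F = S·e^((r − q)T) = 25201 · e^((0.0055 − 0.0261) × 4/12)
= 25201 · e^-0.006867 = 25201 × 0.993157
F = 25,029

25,029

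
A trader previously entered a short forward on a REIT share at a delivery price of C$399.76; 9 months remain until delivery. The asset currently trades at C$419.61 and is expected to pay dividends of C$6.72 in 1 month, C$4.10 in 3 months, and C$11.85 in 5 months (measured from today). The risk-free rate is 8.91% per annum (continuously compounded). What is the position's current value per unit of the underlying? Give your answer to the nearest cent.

-C$23.59

PV(remaining dividends) I = 6.72·e^(−0.0891·1/12) + 4.10·e^(−0.0891·3/12) + 11.85·e^(−0.0891·5/12) = 22.0981
Current forward F = (S − I)·e^(rT) = (419.61 − 22.0981)·e^(0.0891·9/12) = 397.5119 × 1.069108 = 424.9832
Value (long) = (F − K)·e^(−rT) = (424.9832 − 399.76) × 0.935359 = 23.5927
Short position value = −(long value) = -C$23.59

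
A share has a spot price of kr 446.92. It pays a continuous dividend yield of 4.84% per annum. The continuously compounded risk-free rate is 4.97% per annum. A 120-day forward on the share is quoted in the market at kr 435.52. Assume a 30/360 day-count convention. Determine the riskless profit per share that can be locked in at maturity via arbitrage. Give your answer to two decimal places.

Fair forward: F* = S·e^(carry·T), with carry = (r − q) = 0.0497 − 0.0484 = 0.0013
F* = 446.92 · e^(0.0013 × 120/360) = 446.92 · e^0.000433 = 446.92 × 1.000433 = kr 447.1135
Market kr 435.52 < fair kr 447.1135: forward underpriced → reverse cash-and-carry (short spot, go long the forward).
At maturity, profit = |F_mkt − F*| = |435.52 − 447.1135| = kr 11.59 per share

kr 11.59 per share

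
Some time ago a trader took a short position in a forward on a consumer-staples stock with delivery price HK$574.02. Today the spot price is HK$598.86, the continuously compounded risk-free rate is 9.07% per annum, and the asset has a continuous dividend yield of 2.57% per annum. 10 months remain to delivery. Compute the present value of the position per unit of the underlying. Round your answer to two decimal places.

Current fair forward for the remaining 10 months: F = S·e^((r − q)·T), (r − q) = 0.0907 − 0.0257 = 0.0650
F = 598.86 · e^(0.0650 × 10/12) = 598.86 × 1.055661 = 632.1931
Value of long forward = (F − K)·e^(−rT) = (632.1931 − 574.02) · e^(−0.0907·10/12)
= 58.1731 × 0.927202 = 53.94
Short position value = −(long value) = -HK$53.94

-HK$53.94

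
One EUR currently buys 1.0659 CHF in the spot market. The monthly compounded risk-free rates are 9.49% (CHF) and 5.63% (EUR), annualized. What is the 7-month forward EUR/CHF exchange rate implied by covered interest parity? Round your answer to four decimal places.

By covered interest parity, F = S · (1+r_CHF/12)^(12T) / (1+r_EUR/12)^(12T)
= 1.0659 × 1.056689 / 1.033308 = 1.0659 × 1.022627
F = 1.0900 CHF per EUR

1.0900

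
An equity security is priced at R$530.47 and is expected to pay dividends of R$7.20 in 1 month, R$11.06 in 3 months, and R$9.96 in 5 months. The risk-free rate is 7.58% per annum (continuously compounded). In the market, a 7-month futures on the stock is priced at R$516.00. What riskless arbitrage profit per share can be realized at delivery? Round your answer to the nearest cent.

R$9.54 per share

PV(dividends) I = 7.20·e^(−0.0758·1/12) + 11.06·e^(−0.0758·3/12) + 9.96·e^(−0.0758·5/12) = 27.6574
Fair futures F* = (S − I)·e^(rT) = (530.47 − 27.6574)·e^0.044217 = 502.8126 × 1.045209 = 525.5443
Market R$516.00 < fair 525.5443: forward underpriced → reverse cash-and-carry (short the stock, invest proceeds at r, pay the dividends, go long the forward).
Profit at T = |F_mkt − F*| = |516.00 − 525.5443| = R$9.54 per share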